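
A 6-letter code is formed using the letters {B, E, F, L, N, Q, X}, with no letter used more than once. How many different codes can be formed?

5040

With no repetition, fill the 6 letters in order: 7 choices, then 6, down to 2.
7 × 6 × 5 × 4 × 3 × 2 = 5040.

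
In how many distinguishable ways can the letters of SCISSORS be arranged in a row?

1680

SCISSORS has 8 letters with S appearing 4 times.
Dividing 8! = 40320 by 4! = 24 for the repeated letters gives 1680.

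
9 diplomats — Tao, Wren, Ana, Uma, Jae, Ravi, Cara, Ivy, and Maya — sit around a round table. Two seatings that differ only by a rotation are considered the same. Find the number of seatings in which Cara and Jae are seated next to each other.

Treat {Cara, Jae} as one unit (2 internal orders) and seat the resulting 8 units around the table: (7)! circular arrangements.
So 2 × (7)! = 2 × 5040 = 10080.

10080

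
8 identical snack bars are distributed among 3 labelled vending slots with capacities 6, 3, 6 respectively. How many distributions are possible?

Ignoring the caps, the number of non-negative solutions to x_1+…+x_3 = 8 is C(10,2) = 45.
Subtract solutions that violate a single cap (substitute x_i' = x_i − (cap_i+1)): x_1 ≥ 7 gives C(3,2) = 3; x_2 ≥ 4 gives C(6,2) = 15; x_3 ≥ 7 gives C(3,2) = 3. Together 21.
No two caps can be exceeded simultaneously, so the pair terms are all 0.
By inclusion–exclusion the count is 45 − 21 + 0 = 24.

24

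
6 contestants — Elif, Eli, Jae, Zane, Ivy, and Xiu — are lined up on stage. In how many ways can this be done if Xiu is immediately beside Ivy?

240

Treat {Xiu, Ivy} as a single unit. There are 5 units to order, and the pair itself can be ordered 2 ways.
So the count is 2·(5)! = 240.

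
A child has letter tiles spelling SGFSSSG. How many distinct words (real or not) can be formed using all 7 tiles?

105

The 7 letters of SGFSSSG have repeats: G appearing twice and S appearing 4 times.
Dividing 7! = 5040 by 4!·2! = 48 for the repeated letters gives 105.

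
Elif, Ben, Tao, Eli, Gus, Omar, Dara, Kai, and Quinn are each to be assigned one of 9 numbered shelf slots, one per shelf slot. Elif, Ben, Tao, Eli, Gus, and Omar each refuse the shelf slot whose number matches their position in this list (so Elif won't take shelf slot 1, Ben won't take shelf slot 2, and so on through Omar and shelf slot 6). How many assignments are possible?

Let Aᵢ (for 1 ≤ i ≤ 6) be the placements that put person i in their forbidden shelf slot. Any j of these fix j positions, leaving (9−j)! ways to fill the rest, and there are C(6,j) ways to pick which j.
By inclusion–exclusion, the number of valid placements is Σ_{j=0}^{6} (−1)^j C(6,j)·(9−j)!.
Computing: 362880 − 241920 + 75600 − 14400 + 1800 − 144 + 6 = 183822.

183822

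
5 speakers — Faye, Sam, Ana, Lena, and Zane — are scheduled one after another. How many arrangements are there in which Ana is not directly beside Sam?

Of the 5! = 120 arrangements, those with Ana and Sam adjacent number 2 × 4! = 48 (treat the pair as a block with 2 internal orders).
Complementary counting: 120 − 48 = 72.

72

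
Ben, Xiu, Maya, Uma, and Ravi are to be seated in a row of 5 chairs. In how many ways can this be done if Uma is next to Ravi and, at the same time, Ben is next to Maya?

Treat {Uma,Ravi} as one block (2 orders) and {Ben,Maya} as another (2 orders).
That leaves 3 units to arrange: 2 × 2 × 3! = 4 × 6 = 24.

24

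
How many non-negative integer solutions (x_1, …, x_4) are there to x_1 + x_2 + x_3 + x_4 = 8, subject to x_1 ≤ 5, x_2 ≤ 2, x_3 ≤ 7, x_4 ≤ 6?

Without the upper bounds there are C(11,3) = 165 ways to split 8 among 4 variables.
Subtract solutions that violate a single cap (substitute x_i' = x_i − (cap_i+1)): x_1 ≥ 6 gives C(5,3) = 10; x_2 ≥ 3 gives C(8,3) = 56; x_3 ≥ 8 gives C(3,3) = 1; x_4 ≥ 7 gives C(4,3) = 4. Together 71.
No two caps can be exceeded simultaneously, so the pair terms are all 0.
By inclusion–exclusion the count is 165 − 71 + 0 = 94.

94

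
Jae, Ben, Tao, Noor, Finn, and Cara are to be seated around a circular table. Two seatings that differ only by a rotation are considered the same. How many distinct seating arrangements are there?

Around a circle, 6 distinct people have 6!/6 = (5)! = 120 rotationally distinct seatings.

120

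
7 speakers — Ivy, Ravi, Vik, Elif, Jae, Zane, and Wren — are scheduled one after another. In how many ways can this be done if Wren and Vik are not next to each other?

3600

There are 7! = 5040 arrangements in all. If Wren and Vik are adjacent, merging them into one block gives 2·(6)! = 1440 arrangements.
Complementary counting: 5040 − 1440 = 3600.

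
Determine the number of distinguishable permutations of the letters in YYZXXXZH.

YYZXXXZH has 8 letters with X appearing 3 times, Y appearing twice, and Z appearing twice.
The number of distinct arrangements is 8!/(3!·2!·2!) = 40320/24 = 1680.

1680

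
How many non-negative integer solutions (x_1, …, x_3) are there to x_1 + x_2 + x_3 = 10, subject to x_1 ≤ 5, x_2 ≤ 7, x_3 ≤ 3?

By stars and bars, unrestricted non-negative solutions to x_1+…+x_3 = 10 number C(10+2,2) = 66.
Subtract solutions that violate a single cap (substitute x_i' = x_i − (cap_i+1)): x_1 ≥ 6 gives C(6,2) = 15; x_2 ≥ 8 gives C(4,2) = 6; x_3 ≥ 4 gives C(8,2) = 28. Together 49.
Add back pairs where two caps are both exceeded: 0 + 1 + 0 = 1.
By inclusion–exclusion the count is 66 − 49 + 1 = 18.

18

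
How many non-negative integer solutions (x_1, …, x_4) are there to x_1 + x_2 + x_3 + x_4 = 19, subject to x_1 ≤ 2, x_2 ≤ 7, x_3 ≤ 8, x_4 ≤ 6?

31

Without the upper bounds there are C(22,3) = 1540 ways to split 19 among 4 variables.
Subtract solutions that violate a single cap (substitute x_i' = x_i − (cap_i+1)): x_1 ≥ 3 gives C(19,3) = 969; x_2 ≥ 8 gives C(14,3) = 364; x_3 ≥ 9 gives C(13,3) = 286; x_4 ≥ 7 gives C(15,3) = 455. Together 2074.
Add back pairs where two caps are both exceeded: 165 + 120 + 220 + 10 + 35 + 20 = 570.
Subtract triples: 0 + 4 + 1 + 0 = 5.
By inclusion–exclusion the count is 1540 − 2074 + 570 − 5 = 31.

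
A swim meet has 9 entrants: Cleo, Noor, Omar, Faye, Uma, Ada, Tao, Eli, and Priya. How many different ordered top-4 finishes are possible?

3024

There are 9 choices for 1st place, 8 for 2nd, and so on down to 6 for position 4.
That gives 9 × 8 × 7 × 6 = 3024.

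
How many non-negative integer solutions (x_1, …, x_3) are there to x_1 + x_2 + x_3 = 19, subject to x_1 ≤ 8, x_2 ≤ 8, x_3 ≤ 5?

6

By stars and bars, unrestricted non-negative solutions to x_1+…+x_3 = 19 number C(19+2,2) = 210.
Subtract solutions that violate a single cap (substitute x_i' = x_i − (cap_i+1)): x_1 ≥ 9 gives C(12,2) = 66; x_2 ≥ 9 gives C(12,2) = 66; x_3 ≥ 6 gives C(15,2) = 105. Together 237.
Add back pairs where two caps are both exceeded: 3 + 15 + 15 = 33.
By inclusion–exclusion the count is 210 − 237 + 33 = 6.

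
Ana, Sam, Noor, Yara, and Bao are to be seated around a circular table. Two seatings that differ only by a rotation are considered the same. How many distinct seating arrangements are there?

24

Fix one person's seat to break rotational symmetry; the remaining 4 people can be arranged in (4)! = 24 ways.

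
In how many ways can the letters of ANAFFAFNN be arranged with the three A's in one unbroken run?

140

Treat the 3 copies of A as a single block. The multiset to arrange is then {AAA, F, F, F, N, N, N}, 7 items in all.
That gives (7)!/(3!·3!) = 140 arrangements.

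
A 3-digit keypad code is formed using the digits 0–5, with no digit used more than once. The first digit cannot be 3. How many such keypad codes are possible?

100

The first digit has 6−1 = 5 choices (anything except 3).
The remaining 2 digits are filled from the other 5 symbols without repetition: 5 × 4 = 20.
Total: 5 × 20 = 100.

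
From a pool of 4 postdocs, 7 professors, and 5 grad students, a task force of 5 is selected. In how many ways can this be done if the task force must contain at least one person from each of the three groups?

3010

Total 5-person selections from all 16: C(16,5) = 4368.
Selections missing a whole group: no postdocs → C(12,5) = 792; no professors → C(9,5) = 126; no grad students → C(11,5) = 462.
Add back selections omitting two groups (i.e. drawn from a single group): C(4,5) + C(7,5) + C(5,5) = 22.
By inclusion–exclusion: 4368 − 1380 + 22 = 3010.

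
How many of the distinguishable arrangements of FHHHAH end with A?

5

With the last slot taken by A, it remains to arrange the other 5 letters (FHHHH).
Those 5 letters have H appearing 4 times, giving (5)!/(4!) = 5.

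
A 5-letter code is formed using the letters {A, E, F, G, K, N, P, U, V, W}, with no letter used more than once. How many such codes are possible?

30240

This is a permutation of 5 out of 10: P(10,5) = 10!/5!.
That product is 10 × 9 × 8 × 7 × 6 = 30240.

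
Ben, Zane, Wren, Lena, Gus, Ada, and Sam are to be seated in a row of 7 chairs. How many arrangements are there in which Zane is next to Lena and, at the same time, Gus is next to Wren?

Treat {Zane,Lena} as one block (2 orders) and {Gus,Wren} as another (2 orders).
That leaves 5 units to arrange: 2 × 2 × 5! = 4 × 120 = 480.

480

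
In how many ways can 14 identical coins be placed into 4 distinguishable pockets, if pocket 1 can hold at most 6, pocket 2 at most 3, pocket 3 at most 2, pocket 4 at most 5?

By stars and bars, unrestricted non-negative solutions to x_1+…+x_4 = 14 number C(14+3,3) = 680.
Subtract solutions that violate a single cap (substitute x_i' = x_i − (cap_i+1)): x_1 ≥ 7 gives C(10,3) = 120; x_2 ≥ 4 gives C(13,3) = 286; x_3 ≥ 3 gives C(14,3) = 364; x_4 ≥ 6 gives C(11,3) = 165. Together 935.
Add back pairs where two caps are both exceeded: 20 + 35 + 4 + 120 + 35 + 56 = 270.
Subtract triples: 1 + 0 + 0 + 4 = 5.
By inclusion–exclusion the count is 680 − 935 + 270 − 5 = 10.

10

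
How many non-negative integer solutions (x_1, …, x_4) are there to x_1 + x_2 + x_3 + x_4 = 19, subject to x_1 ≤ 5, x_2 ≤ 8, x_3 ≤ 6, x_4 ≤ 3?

20

By stars and bars, unrestricted non-negative solutions to x_1+…+x_4 = 19 number C(19+3,3) = 1540.
Subtract solutions that violate a single cap (substitute x_i' = x_i − (cap_i+1)): x_1 ≥ 6 gives C(16,3) = 560; x_2 ≥ 9 gives C(13,3) = 286; x_3 ≥ 7 gives C(15,3) = 455; x_4 ≥ 4 gives C(18,3) = 816. Together 2117.
Add back pairs where two caps are both exceeded: 35 + 84 + 220 + 20 + 84 + 165 = 608.
Subtract triples: 0 + 1 + 10 + 0 = 11.
By inclusion–exclusion the count is 1540 − 2117 + 608 − 11 = 20.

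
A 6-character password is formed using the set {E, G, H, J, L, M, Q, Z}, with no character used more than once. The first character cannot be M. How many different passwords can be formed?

17640

The first character has 8−1 = 7 choices (anything except M).
The remaining 5 characters are filled from the other 7 symbols without repetition: 7 × 6 × 5 × 4 × 3 = 2520.
Total: 7 × 2520 = 17640.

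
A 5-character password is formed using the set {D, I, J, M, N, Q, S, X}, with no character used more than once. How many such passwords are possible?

6720

This is a permutation of 5 out of 8: P(8,5) = 8!/3!.
That product is 8 × 7 × 6 × 5 × 4 = 6720.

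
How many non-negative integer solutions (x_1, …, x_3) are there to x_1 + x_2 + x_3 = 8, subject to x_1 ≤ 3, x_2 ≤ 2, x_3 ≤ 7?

Without the upper bounds there are C(10,2) = 45 ways to split 8 among 3 variables.
Subtract solutions that violate a single cap (substitute x_i' = x_i − (cap_i+1)): x_1 ≥ 4 gives C(6,2) = 15; x_2 ≥ 3 gives C(7,2) = 21; x_3 ≥ 8 gives C(2,2) = 1. Together 37.
Add back pairs where two caps are both exceeded: 3 + 0 + 0 = 3.
By inclusion–exclusion the count is 45 − 37 + 3 = 11.

11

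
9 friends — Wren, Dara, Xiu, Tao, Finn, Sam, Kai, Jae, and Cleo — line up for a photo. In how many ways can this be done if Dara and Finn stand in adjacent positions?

80640

Place the 7 others and the Dara-Finn pair as 8 objects in a line; the pair has 2 internal arrangements.
So the count is 2·(8)! = 80640.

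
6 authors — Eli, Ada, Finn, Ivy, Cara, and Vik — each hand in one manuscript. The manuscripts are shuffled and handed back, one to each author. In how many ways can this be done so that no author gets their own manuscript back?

265

Let Aᵢ be the assignments in which author i gets their own manuscript. We want the size of the complement of A₁∪…∪A_6.
By inclusion–exclusion this is Σ_{j=0}^{6} (−1)^j C(6,j)·(6−j)!.
Computing: 720 − 720 + 360 − 120 + 30 − 6 + 1 = 265.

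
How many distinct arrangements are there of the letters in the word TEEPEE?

30

Letter multiplicities in TEEPEE: E×4, P×1, T×1.
The number of distinct arrangements is 6!/(4!) = 720/24 = 30.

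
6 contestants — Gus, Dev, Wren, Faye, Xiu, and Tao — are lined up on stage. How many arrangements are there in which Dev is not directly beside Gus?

There are 6! = 720 arrangements in all. If Dev and Gus are adjacent, merging them into one block gives 2·(5)! = 240 arrangements.
Complementary counting: 720 − 240 = 480.

480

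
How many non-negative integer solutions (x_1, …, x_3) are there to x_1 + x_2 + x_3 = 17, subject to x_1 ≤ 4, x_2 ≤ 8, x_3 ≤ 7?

6

Without the upper bounds there are C(19,2) = 171 ways to split 17 among 3 variables.
Subtract solutions that violate a single cap (substitute x_i' = x_i − (cap_i+1)): x_1 ≥ 5 gives C(14,2) = 91; x_2 ≥ 9 gives C(10,2) = 45; x_3 ≥ 8 gives C(11,2) = 55. Together 191.
Add back pairs where two caps are both exceeded: 10 + 15 + 1 = 26.
By inclusion–exclusion the count is 171 − 191 + 26 = 6.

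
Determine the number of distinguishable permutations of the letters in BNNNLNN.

42

Letter multiplicities in BNNNLNN: B×1, L×1, N×5.
So there are 7! / (5!) = 42 distinguishable arrangements.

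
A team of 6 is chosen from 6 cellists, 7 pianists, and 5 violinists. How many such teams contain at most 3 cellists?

17501

Split by how many cellists are chosen (0 through 3).
Sum: C(6,0)·C(12,6) + C(6,1)·C(12,5) + C(6,2)·C(12,4) + C(6,3)·C(12,3) = 924 + 4752 + 7425 + 4400 = 17501.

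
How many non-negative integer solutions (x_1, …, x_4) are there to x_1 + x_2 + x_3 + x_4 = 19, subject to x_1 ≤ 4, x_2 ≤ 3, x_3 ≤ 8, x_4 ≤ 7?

By stars and bars, unrestricted non-negative solutions to x_1+…+x_4 = 19 number C(19+3,3) = 1540.
Subtract solutions that violate a single cap (substitute x_i' = x_i − (cap_i+1)): x_1 ≥ 5 gives C(17,3) = 680; x_2 ≥ 4 gives C(18,3) = 816; x_3 ≥ 9 gives C(13,3) = 286; x_4 ≥ 8 gives C(14,3) = 364. Together 2146.
Add back pairs where two caps are both exceeded: 286 + 56 + 84 + 84 + 120 + 10 = 640.
Subtract triples: 4 + 10 + 0 + 0 = 14.
By inclusion–exclusion the count is 1540 − 2146 + 640 − 14 = 20.

20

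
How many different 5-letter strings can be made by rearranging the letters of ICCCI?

The 5 letters of ICCCI have repeats: C appearing 3 times and I appearing twice.
Dividing 5! = 120 by 3!·2! = 12 for the repeated letters gives 10.

10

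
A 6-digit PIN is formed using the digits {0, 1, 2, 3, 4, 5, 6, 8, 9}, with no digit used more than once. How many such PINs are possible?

60480

Choose and order 6 of the 9 symbols: the first digit has 9 options, the next 8, and so on down to 4.
That product is 9 × 8 × 7 × 6 × 5 × 4 = 60480.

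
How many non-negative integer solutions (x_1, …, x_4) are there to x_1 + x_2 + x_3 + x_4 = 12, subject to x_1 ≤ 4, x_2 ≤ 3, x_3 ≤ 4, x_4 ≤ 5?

Without the upper bounds there are C(15,3) = 455 ways to split 12 among 4 variables.
Subtract solutions that violate a single cap (substitute x_i' = x_i − (cap_i+1)): x_1 ≥ 5 gives C(10,3) = 120; x_2 ≥ 4 gives C(11,3) = 165; x_3 ≥ 5 gives C(10,3) = 120; x_4 ≥ 6 gives C(9,3) = 84. Together 489.
Add back pairs where two caps are both exceeded: 20 + 10 + 4 + 20 + 10 + 4 = 68.
By inclusion–exclusion the count is 455 − 489 + 68 = 34.

34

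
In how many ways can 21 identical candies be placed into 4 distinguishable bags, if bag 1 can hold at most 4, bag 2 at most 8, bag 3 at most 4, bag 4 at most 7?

Ignoring the caps, the number of non-negative solutions to x_1+…+x_4 = 21 is C(24,3) = 2024.
Subtract solutions that violate a single cap (substitute x_i' = x_i − (cap_i+1)): x_1 ≥ 5 gives C(19,3) = 969; x_2 ≥ 9 gives C(15,3) = 455; x_3 ≥ 5 gives C(19,3) = 969; x_4 ≥ 8 gives C(16,3) = 560. Together 2953.
Add back pairs where two caps are both exceeded: 120 + 364 + 165 + 120 + 35 + 165 = 969.
Subtract triples: 10 + 0 + 20 + 0 = 30.
By inclusion–exclusion the count is 2024 − 2953 + 969 − 30 = 10.

10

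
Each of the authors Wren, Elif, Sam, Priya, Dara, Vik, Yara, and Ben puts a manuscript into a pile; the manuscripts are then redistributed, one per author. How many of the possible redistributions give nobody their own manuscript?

14833

Let Aᵢ be the assignments in which author i gets their own manuscript. We want the size of the complement of A₁∪…∪A_8.
By inclusion–exclusion this is Σ_{j=0}^{8} (−1)^j C(8,j)·(8−j)!.
Computing: 40320 − 40320 + 20160 − 6720 + 1680 − 336 + 56 − 8 + 1 = 14833.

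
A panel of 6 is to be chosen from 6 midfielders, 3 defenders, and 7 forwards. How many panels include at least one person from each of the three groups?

With no constraint there are C(16,6) = 8008 possible selections.
Subtract selections that omit an entire group: no midfielders → C(10,6) = 210; no defenders → C(13,6) = 1716; no forwards → C(9,6) = 84.
Add back selections omitting two groups (i.e. drawn from a single group): C(6,6) + C(3,6) + C(7,6) = 8.
By inclusion–exclusion: 8008 − 2010 + 8 = 6006.

6006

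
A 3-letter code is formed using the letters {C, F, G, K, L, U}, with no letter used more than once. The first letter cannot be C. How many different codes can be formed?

100

The first letter has 6−1 = 5 choices (anything except C).
The remaining 2 letters are filled from the other 5 symbols without repetition: 5 × 4 = 20.
Total: 5 × 20 = 100.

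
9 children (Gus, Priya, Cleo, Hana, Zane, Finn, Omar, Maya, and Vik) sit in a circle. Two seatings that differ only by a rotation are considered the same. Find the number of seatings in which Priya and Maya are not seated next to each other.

30240

Without the restriction there are (8)! = 40320 seatings.
Those with Priya next to Maya: fuse the pair into one unit and seat 8 units around a circle — 2·(7)! = 10080.
Subtracting, 40320 − 10080 = 30240.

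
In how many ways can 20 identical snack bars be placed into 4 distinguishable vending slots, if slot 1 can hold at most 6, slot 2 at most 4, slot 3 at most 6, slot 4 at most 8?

35

Ignoring the caps, the number of non-negative solutions to x_1+…+x_4 = 20 is C(23,3) = 1771.
Subtract solutions that violate a single cap (substitute x_i' = x_i − (cap_i+1)): x_1 ≥ 7 gives C(16,3) = 560; x_2 ≥ 5 gives C(18,3) = 816; x_3 ≥ 7 gives C(16,3) = 560; x_4 ≥ 9 gives C(14,3) = 364. Together 2300.
Add back pairs where two caps are both exceeded: 165 + 84 + 35 + 165 + 84 + 35 = 568.
Subtract triples: 4 + 0 + 0 + 0 = 4.
By inclusion–exclusion the count is 1771 − 2300 + 568 − 4 = 35.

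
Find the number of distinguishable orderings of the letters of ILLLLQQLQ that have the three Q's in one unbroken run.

Treat the 3 copies of Q as a single block. The multiset to arrange is then {QQQ, I, L, L, L, L, L}, 7 items in all.
That gives (7)!/(5!) = 42 arrangements.

42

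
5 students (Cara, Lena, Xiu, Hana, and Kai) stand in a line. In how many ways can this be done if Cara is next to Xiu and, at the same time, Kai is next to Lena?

Treat {Cara,Xiu} as one block (2 orders) and {Kai,Lena} as another (2 orders).
That leaves 3 units to arrange: 2 × 2 × 3! = 4 × 6 = 24.

24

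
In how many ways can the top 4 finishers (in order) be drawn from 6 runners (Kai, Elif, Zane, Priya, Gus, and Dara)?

This is an ordered selection of 4 from 6: P(6,4).
That gives 6 × 5 × 4 × 3 = 360.

360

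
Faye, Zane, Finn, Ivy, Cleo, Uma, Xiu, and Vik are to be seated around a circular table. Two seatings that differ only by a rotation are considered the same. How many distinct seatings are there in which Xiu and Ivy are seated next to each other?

1440

Treat {Xiu, Ivy} as one unit (2 internal orders) and seat the resulting 7 units around the table: (6)! circular arrangements.
So 2 × (6)! = 2 × 720 = 1440.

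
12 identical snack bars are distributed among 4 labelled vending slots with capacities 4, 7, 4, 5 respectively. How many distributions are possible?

Ignoring the caps, the number of non-negative solutions to x_1+…+x_4 = 12 is C(15,3) = 455.
Subtract solutions that violate a single cap (substitute x_i' = x_i − (cap_i+1)): x_1 ≥ 5 gives C(10,3) = 120; x_2 ≥ 8 gives C(7,3) = 35; x_3 ≥ 5 gives C(10,3) = 120; x_4 ≥ 6 gives C(9,3) = 84. Together 359.
Add back pairs where two caps are both exceeded: 0 + 10 + 4 + 0 + 0 + 4 = 18.
By inclusion–exclusion the count is 455 − 359 + 18 = 114.

114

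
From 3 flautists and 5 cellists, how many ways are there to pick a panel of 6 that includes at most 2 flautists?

18

Split by how many flautists are chosen (0 through 2).
Sum: C(3,0)·C(5,6) + C(3,1)·C(5,5) + C(3,2)·C(5,4) = 0 + 3 + 15 = 18.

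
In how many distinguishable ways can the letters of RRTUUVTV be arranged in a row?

The 8 letters of RRTUUVTV have repeats: R appearing twice, T appearing twice, U appearing twice, and V appearing twice.
The number of distinct arrangements is 8!/(2!·2!·2!·2!) = 40320/16 = 2520.

2520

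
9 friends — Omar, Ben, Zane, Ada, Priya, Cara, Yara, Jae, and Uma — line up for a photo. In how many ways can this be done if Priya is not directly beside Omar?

There are 9! = 362880 arrangements in all. If Priya and Omar are adjacent, merging them into one block gives 2·(8)! = 80640 arrangements.
So 362880 − 80640 = 282240 arrangements keep them apart.

282240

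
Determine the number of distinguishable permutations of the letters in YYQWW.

30

Letter multiplicities in YYQWW: Q×1, W×2, Y×2.
The number of distinct arrangements is 5!/(2!·2!) = 120/4 = 30.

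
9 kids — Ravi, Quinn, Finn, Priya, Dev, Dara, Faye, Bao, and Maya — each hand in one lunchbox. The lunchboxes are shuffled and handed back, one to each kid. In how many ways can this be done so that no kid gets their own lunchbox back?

133496

This is the derangement count D_9: permutations of 9 items with no fixed point.
By inclusion–exclusion this is Σ_{j=0}^{9} (−1)^j C(9,j)·(9−j)!.
Computing: 362880 − 362880 + 181440 − 60480 + 15120 − 3024 + 504 − 72 + 9 − 1 = 133496.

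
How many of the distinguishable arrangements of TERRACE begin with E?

360

Fix E in the first position and arrange the remaining 6 letters.
Those 6 letters have R appearing twice, giving (6)!/(2!) = 360.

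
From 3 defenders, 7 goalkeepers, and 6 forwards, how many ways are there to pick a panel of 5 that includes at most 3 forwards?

Split by how many forwards are chosen (0 through 3).
Sum: C(6,0)·C(10,5) + C(6,1)·C(10,4) + C(6,2)·C(10,3) + C(6,3)·C(10,2) = 252 + 1260 + 1800 + 900 = 4212.

4212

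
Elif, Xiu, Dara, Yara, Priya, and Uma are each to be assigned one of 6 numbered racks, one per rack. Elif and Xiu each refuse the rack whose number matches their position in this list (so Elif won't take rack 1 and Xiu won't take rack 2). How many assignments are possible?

504

Let Aᵢ (for i ∈ {1, 2}) be the placements that put person i in their forbidden rack. Any j of these fix j positions, leaving (6−j)! ways to fill the rest, and there are C(2,j) ways to pick which j.
By inclusion–exclusion, the number of valid placements is Σ_{j=0}^{2} (−1)^j C(2,j)·(6−j)!.
Computing: 720 − 240 + 24 = 504.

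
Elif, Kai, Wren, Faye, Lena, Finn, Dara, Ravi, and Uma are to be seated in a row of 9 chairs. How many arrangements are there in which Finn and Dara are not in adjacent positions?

There are 9! = 362880 arrangements in all. If Finn and Dara are adjacent, merging them into one block gives 2·(8)! = 80640 arrangements.
Complementary counting: 362880 − 80640 = 282240.

282240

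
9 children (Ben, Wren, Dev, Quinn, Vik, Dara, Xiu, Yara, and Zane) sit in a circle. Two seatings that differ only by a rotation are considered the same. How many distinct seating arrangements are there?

Seat Ben anywhere (absorbing the rotational symmetry), then permute the other 8: (8)! = 40320.

40320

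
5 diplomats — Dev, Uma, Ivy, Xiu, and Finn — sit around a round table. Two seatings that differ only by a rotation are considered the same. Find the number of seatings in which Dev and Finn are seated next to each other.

12

Treat {Dev, Finn} as one unit (2 internal orders) and seat the resulting 4 units around the table: (3)! circular arrangements.
So 2 × (3)! = 2 × 6 = 12.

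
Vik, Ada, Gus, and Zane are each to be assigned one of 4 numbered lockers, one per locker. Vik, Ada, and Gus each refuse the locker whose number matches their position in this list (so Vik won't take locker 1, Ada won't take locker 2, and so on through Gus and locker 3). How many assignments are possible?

11

Let Aᵢ (for i ∈ {1, 2, 3}) be the placements that put person i in their forbidden locker. Any j of these fix j positions, leaving (4−j)! ways to fill the rest, and there are C(3,j) ways to pick which j.
By inclusion–exclusion, the number of valid placements is Σ_{j=0}^{3} (−1)^j C(3,j)·(4−j)!.
Computing: 24 − 18 + 6 − 1 = 11.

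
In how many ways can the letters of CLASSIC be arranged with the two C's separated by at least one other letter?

900

There are 7!/(2!·2!) = 1260 arrangements of CLASSIC in total.
If the two C's are adjacent, glue them into one block, leaving 6 items to arrange: (6)!/(2!) = 360 ways.
Subtracting, 1260 − 360 = 900 arrangements keep the C's apart.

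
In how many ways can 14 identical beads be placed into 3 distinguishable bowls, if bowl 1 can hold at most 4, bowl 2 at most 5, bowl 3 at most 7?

6

By stars and bars, unrestricted non-negative solutions to x_1+…+x_3 = 14 number C(14+2,2) = 120.
Subtract solutions that violate a single cap (substitute x_i' = x_i − (cap_i+1)): x_1 ≥ 5 gives C(11,2) = 55; x_2 ≥ 6 gives C(10,2) = 45; x_3 ≥ 8 gives C(8,2) = 28. Together 128.
Add back pairs where two caps are both exceeded: 10 + 3 + 1 = 14.
By inclusion–exclusion the count is 120 − 128 + 14 = 6.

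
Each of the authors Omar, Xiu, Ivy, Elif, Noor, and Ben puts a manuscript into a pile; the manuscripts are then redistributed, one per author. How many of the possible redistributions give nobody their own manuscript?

Count assignments avoiding every fixed point. For any j of the 6 authors fixed to their own manuscript, the other 6−j can be arranged in (6−j)! ways.
By inclusion–exclusion this is Σ_{j=0}^{6} (−1)^j C(6,j)·(6−j)!.
Computing: 720 − 720 + 360 − 120 + 30 − 6 + 1 = 265.

265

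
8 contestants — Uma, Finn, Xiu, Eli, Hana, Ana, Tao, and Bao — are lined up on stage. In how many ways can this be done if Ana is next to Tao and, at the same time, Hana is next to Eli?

Treat {Ana,Tao} as one block (2 orders) and {Hana,Eli} as another (2 orders).
That leaves 6 units to arrange: 2 × 2 × 6! = 4 × 720 = 2880.

2880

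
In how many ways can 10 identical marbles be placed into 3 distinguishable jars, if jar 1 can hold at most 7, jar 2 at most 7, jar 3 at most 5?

39

Ignoring the caps, the number of non-negative solutions to x_1+…+x_3 = 10 is C(12,2) = 66.
Subtract solutions that violate a single cap (substitute x_i' = x_i − (cap_i+1)): x_1 ≥ 8 gives C(4,2) = 6; x_2 ≥ 8 gives C(4,2) = 6; x_3 ≥ 6 gives C(6,2) = 15. Together 27.
No two caps can be exceeded simultaneously, so the pair terms are all 0.
By inclusion–exclusion the count is 66 − 27 + 0 = 39.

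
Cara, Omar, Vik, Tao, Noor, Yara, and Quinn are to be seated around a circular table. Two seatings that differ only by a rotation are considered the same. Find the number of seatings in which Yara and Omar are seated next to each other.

240

Glue Yara and Omar into a block (2 internal orders). Seating 6 units around a circle gives (5)! arrangements.
So 2 × (5)! = 2 × 120 = 240.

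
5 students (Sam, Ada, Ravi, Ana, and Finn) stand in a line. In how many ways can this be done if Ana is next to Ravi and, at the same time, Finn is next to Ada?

Treat {Ana,Ravi} as one block (2 orders) and {Finn,Ada} as another (2 orders).
That leaves 3 units to arrange: 2 × 2 × 3! = 4 × 6 = 24.

24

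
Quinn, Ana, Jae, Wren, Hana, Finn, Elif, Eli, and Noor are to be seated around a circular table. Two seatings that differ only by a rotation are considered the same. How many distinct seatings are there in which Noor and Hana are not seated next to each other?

Without the restriction there are (8)! = 40320 seatings.
Seatings with Noor beside Hana: treat them as a block with 2 internal orders, giving 2 × (7)! = 10080.
Subtracting, 40320 − 10080 = 30240.

30240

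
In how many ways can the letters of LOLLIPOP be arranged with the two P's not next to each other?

There are 8!/(3!·2!·2!) = 1680 arrangements of LOLLIPOP in total.
Arrangements with the P's together: treat PP as one letter, giving (7)!/(3!·2!) = 420.
Subtracting, 1680 − 420 = 1260 arrangements keep the P's apart.

1260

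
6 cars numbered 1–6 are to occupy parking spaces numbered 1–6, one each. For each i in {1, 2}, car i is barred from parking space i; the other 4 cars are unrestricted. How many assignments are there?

Let Aᵢ (for i ∈ {1, 2}) be the placements that put car i in its forbidden parking space. Any j of these fix j positions, leaving (6−j)! ways to fill the rest, and there are C(2,j) ways to pick which j.
By inclusion–exclusion, the number of valid placements is Σ_{j=0}^{2} (−1)^j C(2,j)·(6−j)!.
Computing: 720 − 240 + 24 = 504.

504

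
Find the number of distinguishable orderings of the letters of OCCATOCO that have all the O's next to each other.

120

Treat the 3 copies of O as a single block. The multiset to arrange is then {OOO, A, C, C, C, T}, 6 items in all.
That gives (6)!/(3!) = 120 arrangements.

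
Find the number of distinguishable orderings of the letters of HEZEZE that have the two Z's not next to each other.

There are 6!/(3!·2!) = 60 arrangements of HEZEZE in total.
If the two Z's are adjacent, glue them into one block, leaving 5 items to arrange: (5)!/(3!) = 20 ways.
Subtracting, 60 − 20 = 40 arrangements keep the Z's apart.

40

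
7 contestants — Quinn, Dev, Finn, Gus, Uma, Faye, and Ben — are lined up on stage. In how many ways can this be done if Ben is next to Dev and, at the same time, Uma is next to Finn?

480

Treat {Ben,Dev} as one block (2 orders) and {Uma,Finn} as another (2 orders).
That leaves 5 units to arrange: 2 × 2 × 5! = 4 × 120 = 480.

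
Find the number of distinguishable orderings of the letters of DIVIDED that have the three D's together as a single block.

60

Treat the 3 copies of D as a single block. The multiset to arrange is then {DDD, E, I, I, V}, 5 items in all.
That gives (5)!/(2!) = 60 arrangements.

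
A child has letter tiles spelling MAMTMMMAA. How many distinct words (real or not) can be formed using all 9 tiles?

Letter multiplicities in MAMTMMMAA: A×3, M×5, T×1.
Dividing 9! = 362880 by 5!·3! = 720 for the repeated letters gives 504.

504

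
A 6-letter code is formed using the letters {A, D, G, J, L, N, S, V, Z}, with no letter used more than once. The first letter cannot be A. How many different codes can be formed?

53760

The first letter has 9−1 = 8 choices (anything except A).
The remaining 5 letters are filled from the other 8 symbols without repetition: 8 × 7 × 6 × 5 × 4 = 6720.
Total: 8 × 6720 = 53760.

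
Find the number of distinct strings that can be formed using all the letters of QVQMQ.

Letter multiplicities in QVQMQ: M×1, Q×3, V×1.
The number of distinct arrangements is 5!/(3!) = 120/6 = 20.

20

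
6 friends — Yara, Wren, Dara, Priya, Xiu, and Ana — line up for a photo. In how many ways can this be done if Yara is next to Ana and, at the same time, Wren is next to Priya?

Treat {Yara,Ana} as one block (2 orders) and {Wren,Priya} as another (2 orders).
That leaves 4 units to arrange: 2 × 2 × 4! = 4 × 24 = 96.

96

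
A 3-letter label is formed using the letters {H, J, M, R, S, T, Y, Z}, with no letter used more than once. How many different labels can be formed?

336

With no repetition, fill the 3 letters in order: 8 choices, then 7, down to 6.
8 × 7 × 6 = 336.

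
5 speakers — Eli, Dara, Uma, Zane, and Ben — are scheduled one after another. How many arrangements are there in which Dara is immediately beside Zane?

48

Treat {Dara, Zane} as a single unit. There are 4 units to order, and the pair itself can be ordered 2 ways.
So the count is 2·(4)! = 48.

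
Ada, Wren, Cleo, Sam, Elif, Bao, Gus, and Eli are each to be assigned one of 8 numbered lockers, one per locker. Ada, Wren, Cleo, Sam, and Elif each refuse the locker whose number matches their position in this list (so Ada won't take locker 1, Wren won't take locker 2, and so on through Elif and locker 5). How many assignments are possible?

21234

Let Aᵢ (for 1 ≤ i ≤ 5) be the placements that put person i in their forbidden locker. Any j of these fix j positions, leaving (8−j)! ways to fill the rest, and there are C(5,j) ways to pick which j.
By inclusion–exclusion, the number of valid placements is Σ_{j=0}^{5} (−1)^j C(5,j)·(8−j)!.
Computing: 40320 − 25200 + 7200 − 1200 + 120 − 6 = 21234.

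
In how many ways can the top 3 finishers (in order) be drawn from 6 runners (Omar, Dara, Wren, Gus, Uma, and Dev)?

120

This is an ordered selection of 3 from 6: P(6,3).
That gives 6 × 5 × 4 = 120.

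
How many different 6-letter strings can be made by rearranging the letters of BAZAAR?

120

BAZAAR has 6 letters with A appearing 3 times.
The number of distinct arrangements is 6!/(3!) = 720/6 = 120.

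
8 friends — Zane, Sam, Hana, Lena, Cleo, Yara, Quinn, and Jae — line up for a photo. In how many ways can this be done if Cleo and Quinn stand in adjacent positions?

10080

Treat {Cleo, Quinn} as a single unit. There are 7 units to order, and the pair itself can be ordered 2 ways.
So the count is 2·(7)! = 10080.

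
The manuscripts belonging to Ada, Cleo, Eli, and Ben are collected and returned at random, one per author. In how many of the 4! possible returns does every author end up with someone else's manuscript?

9

This is the derangement count D_4: permutations of 4 items with no fixed point.
By inclusion–exclusion this is Σ_{j=0}^{4} (−1)^j C(4,j)·(4−j)!.
Computing: 24 − 24 + 12 − 4 + 1 = 9.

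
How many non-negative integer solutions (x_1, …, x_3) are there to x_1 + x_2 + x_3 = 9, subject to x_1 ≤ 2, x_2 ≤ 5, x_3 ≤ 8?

17

Without the upper bounds there are C(11,2) = 55 ways to split 9 among 3 variables.
Subtract solutions that violate a single cap (substitute x_i' = x_i − (cap_i+1)): x_1 ≥ 3 gives C(8,2) = 28; x_2 ≥ 6 gives C(5,2) = 10; x_3 ≥ 9 gives C(2,2) = 1. Together 39.
Add back pairs where two caps are both exceeded: 1 + 0 + 0 = 1.
By inclusion–exclusion the count is 55 − 39 + 1 = 17.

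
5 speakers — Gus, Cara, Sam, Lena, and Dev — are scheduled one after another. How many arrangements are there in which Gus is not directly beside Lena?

72

There are 5! = 120 arrangements in all. If Gus and Lena are adjacent, merging them into one block gives 2·(4)! = 48 arrangements.
So 120 − 48 = 72 arrangements keep them apart.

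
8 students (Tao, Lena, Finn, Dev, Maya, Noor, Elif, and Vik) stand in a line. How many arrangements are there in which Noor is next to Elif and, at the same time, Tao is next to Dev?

Treat {Noor,Elif} as one block (2 orders) and {Tao,Dev} as another (2 orders).
That leaves 6 units to arrange: 2 × 2 × 6! = 4 × 720 = 2880.

2880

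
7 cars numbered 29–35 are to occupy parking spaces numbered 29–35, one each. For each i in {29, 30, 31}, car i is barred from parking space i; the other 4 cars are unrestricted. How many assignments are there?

Let Aᵢ (for i ∈ {29, 30, 31}) be the placements that put car i in its forbidden parking space. Any j of these fix j positions, leaving (7−j)! ways to fill the rest, and there are C(3,j) ways to pick which j.
By inclusion–exclusion, the number of valid placements is Σ_{j=0}^{3} (−1)^j C(3,j)·(7−j)!.
Computing: 5040 − 2160 + 360 − 24 = 3216.

3216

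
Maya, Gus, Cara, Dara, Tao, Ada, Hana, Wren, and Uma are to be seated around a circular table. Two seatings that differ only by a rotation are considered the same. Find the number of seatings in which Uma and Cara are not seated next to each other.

All circular seatings of 9 people number (8)! = 40320.
Those with Uma next to Cara: fuse the pair into one unit and seat 8 units around a circle — 2·(7)! = 10080.
Subtracting, 40320 − 10080 = 30240.

30240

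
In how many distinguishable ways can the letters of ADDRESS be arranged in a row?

The 7 letters of ADDRESS have repeats: D appearing twice and S appearing twice.
Dividing 7! = 5040 by 2!·2! = 4 for the repeated letters gives 1260.

1260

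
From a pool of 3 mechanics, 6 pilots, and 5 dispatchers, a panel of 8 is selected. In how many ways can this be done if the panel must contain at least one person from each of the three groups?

2828

Total 8-person selections from all 14: C(14,8) = 3003.
Selections missing a whole group: no mechanics → C(11,8) = 165; no pilots → C(8,8) = 1; no dispatchers → C(9,8) = 9.
Add back selections omitting two groups (i.e. drawn from a single group): C(3,8) + C(6,8) + C(5,8) = 0.
By inclusion–exclusion: 3003 − 175 + 0 = 2828.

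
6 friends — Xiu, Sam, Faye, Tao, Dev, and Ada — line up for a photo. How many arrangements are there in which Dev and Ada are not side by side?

Of the 6! = 720 arrangements, those with Dev and Ada adjacent number 2 × 5! = 240 (treat the pair as a block with 2 internal orders).
Complementary counting: 720 − 240 = 480.

480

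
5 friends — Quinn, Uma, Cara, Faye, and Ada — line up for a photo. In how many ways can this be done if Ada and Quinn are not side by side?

72

Of the 5! = 120 arrangements, those with Ada and Quinn adjacent number 2 × 4! = 48 (treat the pair as a block with 2 internal orders).
So 120 − 48 = 72 arrangements keep them apart.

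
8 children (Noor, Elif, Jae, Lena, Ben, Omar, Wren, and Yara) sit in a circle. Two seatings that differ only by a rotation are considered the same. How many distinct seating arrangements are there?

Fix one person's seat to break rotational symmetry; the remaining 7 people can be arranged in (7)! = 5040 ways.

5040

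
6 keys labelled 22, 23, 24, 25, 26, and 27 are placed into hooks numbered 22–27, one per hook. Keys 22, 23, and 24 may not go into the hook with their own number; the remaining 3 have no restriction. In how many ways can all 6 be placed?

Let Aᵢ (for i ∈ {22, 23, 24}) be the placements that put key i in its forbidden hook. Any j of these fix j positions, leaving (6−j)! ways to fill the rest, and there are C(3,j) ways to pick which j.
By inclusion–exclusion, the number of valid placements is Σ_{j=0}^{3} (−1)^j C(3,j)·(6−j)!.
Computing: 720 − 360 + 72 − 6 = 426.

426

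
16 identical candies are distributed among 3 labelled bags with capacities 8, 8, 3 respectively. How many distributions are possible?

10

By stars and bars, unrestricted non-negative solutions to x_1+…+x_3 = 16 number C(16+2,2) = 153.
Subtract solutions that violate a single cap (substitute x_i' = x_i − (cap_i+1)): x_1 ≥ 9 gives C(9,2) = 36; x_2 ≥ 9 gives C(9,2) = 36; x_3 ≥ 4 gives C(14,2) = 91. Together 163.
Add back pairs where two caps are both exceeded: 0 + 10 + 10 = 20.
By inclusion–exclusion the count is 153 − 163 + 20 = 10.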